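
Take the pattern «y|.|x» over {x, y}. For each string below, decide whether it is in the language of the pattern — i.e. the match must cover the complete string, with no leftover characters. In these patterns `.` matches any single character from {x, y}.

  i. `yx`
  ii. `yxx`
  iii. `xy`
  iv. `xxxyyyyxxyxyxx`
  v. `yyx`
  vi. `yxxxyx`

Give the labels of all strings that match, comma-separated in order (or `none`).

none

i → no match
ii → no match
iii → no match
iv → no match
v → no match
vi → no match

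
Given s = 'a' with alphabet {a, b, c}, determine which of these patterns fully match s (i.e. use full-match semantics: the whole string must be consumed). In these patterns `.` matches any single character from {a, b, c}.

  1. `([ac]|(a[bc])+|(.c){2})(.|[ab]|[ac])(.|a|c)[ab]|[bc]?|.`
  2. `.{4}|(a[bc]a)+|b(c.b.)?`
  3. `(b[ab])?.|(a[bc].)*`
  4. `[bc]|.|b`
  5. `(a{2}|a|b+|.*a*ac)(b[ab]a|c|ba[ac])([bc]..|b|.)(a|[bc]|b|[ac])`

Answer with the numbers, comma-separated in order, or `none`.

1, 3, 4

1 → match
2 → no match
3 → match
4 → match
5 → no match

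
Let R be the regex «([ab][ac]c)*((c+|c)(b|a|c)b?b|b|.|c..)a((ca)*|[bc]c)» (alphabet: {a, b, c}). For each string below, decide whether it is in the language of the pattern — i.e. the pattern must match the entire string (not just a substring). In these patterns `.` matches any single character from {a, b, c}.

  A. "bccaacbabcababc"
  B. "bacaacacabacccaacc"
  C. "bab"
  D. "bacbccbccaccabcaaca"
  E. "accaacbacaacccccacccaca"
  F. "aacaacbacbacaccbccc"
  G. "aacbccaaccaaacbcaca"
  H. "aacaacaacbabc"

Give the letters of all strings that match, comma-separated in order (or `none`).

A → no match
B → no match
C → no match
D → no match
E → no match
F → no match
G → no match
H → match

H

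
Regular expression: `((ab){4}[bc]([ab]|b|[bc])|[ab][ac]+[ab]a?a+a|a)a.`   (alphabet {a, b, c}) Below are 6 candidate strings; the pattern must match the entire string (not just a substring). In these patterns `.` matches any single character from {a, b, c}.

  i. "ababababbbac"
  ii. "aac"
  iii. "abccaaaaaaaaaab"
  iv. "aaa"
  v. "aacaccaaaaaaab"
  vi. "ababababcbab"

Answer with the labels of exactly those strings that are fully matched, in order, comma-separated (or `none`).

i, ii, iv, v, vi

i. "ababababbbac" → match
ii. "aac" → match
iii → no match
iv. "aaa" → match
v → match
vi. "ababababcbab" → match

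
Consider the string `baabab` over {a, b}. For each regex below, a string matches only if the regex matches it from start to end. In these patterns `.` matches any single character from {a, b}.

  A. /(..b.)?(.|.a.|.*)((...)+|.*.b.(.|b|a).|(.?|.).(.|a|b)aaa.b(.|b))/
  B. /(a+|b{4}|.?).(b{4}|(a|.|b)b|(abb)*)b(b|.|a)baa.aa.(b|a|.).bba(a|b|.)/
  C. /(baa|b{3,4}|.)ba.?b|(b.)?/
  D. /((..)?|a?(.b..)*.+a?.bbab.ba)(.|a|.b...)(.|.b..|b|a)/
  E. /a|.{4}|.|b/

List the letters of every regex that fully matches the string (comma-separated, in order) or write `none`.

A, C

A → match
B → no match
C → match
D → no match
E → no match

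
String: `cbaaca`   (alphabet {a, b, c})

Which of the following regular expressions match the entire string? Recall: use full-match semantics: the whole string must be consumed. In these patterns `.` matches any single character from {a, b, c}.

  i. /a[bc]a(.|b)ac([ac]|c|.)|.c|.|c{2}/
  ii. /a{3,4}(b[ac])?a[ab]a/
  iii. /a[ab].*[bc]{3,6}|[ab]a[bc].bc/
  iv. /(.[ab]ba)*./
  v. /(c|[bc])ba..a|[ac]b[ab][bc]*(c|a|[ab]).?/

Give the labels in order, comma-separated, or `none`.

i → no match
ii → no match — must start with `a`
iii → no match
iv → no match
v → match

v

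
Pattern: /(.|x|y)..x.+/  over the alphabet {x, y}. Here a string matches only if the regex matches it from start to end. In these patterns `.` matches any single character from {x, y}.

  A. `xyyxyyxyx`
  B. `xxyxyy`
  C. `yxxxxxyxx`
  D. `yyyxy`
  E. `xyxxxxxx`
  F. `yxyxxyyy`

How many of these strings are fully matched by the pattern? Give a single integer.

6

A → match
B → match
C → match
D → match
E → match
F → match
Total matched: 6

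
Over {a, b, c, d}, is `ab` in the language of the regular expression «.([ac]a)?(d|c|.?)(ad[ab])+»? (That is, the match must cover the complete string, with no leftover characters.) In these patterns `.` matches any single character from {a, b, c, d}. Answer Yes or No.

No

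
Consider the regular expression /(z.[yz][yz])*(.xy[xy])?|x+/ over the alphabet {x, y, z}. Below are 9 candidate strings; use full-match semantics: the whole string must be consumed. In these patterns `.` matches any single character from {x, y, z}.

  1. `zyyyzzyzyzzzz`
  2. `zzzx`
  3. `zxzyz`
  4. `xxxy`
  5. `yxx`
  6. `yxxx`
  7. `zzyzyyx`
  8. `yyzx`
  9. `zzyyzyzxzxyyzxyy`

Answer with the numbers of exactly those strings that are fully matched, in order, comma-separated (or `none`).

none

1 → no match
2 → no match
3 → no match
4 → no match
5 → no match
6 → no match
7 → no match
8 → no match
9 → no match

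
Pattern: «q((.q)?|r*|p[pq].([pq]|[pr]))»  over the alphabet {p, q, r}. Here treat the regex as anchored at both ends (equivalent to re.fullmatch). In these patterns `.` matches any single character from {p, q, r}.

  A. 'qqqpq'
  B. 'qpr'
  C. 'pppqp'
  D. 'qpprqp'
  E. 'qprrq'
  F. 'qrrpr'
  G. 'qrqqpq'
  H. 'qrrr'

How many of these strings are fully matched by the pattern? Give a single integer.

1

A. 'qqqpq' → no match
B. 'qpr' → no match
C. 'pppqp' → no match — must start with 'q'
D. 'qpprqp' → no match
E. 'qprrq' → no match
F. 'qrrpr' → no match
G. 'qrqqpq' → no match
H. 'qrrr' → match
Total matched: 1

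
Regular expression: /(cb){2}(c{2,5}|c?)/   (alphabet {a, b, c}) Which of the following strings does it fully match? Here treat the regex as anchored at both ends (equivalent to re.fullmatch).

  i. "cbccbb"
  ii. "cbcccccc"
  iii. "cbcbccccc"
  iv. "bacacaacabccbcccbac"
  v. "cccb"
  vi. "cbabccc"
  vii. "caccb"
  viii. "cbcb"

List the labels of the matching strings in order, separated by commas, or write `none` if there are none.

iii, viii

i → no match
ii → no match
iii → match
iv → no match — must start with "cb"
v → no match — must start with "cb"
vi → no match
vii → no match — must start with "cb"
viii → match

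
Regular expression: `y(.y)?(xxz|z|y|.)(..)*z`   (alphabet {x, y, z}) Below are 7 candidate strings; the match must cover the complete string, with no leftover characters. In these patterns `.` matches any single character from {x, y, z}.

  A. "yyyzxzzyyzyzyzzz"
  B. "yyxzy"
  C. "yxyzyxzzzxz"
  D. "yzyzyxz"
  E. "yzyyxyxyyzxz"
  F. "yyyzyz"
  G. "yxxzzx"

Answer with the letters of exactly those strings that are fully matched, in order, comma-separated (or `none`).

C, D

A → no match
B → no match — must end with "z"
C → match
D → match
E → no match
F → no match
G → no match — must end with "z"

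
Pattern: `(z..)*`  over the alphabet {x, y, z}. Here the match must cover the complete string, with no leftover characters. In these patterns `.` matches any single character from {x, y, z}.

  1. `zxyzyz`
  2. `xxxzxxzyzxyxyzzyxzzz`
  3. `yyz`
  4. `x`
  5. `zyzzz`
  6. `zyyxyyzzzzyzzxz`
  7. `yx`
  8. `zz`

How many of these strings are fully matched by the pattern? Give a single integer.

1

1 → match
2 → no match
3 → no match
4 → no match
5 → no match
6 → no match
7 → no match
8 → no match
Total matched: 1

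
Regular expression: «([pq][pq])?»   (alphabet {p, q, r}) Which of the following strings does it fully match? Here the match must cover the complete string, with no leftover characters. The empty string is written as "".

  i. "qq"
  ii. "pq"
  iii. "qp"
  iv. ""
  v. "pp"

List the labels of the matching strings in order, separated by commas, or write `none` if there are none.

i, ii, iii, iv, v

i → match
ii → match
iii → match
iv → match
v → match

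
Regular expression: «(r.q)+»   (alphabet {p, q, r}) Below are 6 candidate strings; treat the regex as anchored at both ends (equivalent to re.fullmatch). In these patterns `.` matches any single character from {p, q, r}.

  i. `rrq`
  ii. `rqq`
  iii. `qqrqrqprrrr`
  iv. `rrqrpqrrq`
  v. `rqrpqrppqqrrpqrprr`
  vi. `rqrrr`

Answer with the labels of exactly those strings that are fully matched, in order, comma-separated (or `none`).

i, ii, iv

i → match
ii → match
iii → no match — must start with `r`
iv → match
v → no match — must end with `q`
vi → no match — must end with `q`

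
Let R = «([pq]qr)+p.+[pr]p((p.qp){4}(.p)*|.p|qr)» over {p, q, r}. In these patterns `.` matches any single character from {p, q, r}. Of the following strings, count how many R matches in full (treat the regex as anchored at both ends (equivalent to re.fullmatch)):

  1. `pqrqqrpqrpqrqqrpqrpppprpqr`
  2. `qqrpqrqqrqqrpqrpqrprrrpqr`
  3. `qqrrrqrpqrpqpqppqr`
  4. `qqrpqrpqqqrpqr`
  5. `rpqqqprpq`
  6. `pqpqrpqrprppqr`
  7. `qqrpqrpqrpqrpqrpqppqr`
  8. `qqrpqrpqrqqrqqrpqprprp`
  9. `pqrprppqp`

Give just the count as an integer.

6

1 → match
2 → match
3 → no match
4 → match
5 → no match
6 → no match
7 → match
8 → match
9 → match
Total matched: 6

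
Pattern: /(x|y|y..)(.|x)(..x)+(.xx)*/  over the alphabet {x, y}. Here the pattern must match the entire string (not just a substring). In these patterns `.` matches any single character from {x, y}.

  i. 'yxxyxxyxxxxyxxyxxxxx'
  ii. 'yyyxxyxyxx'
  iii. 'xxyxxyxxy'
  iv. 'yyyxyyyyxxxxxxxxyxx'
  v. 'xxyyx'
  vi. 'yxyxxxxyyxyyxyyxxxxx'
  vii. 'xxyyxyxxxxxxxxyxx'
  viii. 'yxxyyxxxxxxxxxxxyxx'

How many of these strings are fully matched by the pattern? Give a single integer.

5

i → match
ii → match
iii → no match
iv → no match
v → match
vi → no match
vii → match
viii → match
Total matched: 5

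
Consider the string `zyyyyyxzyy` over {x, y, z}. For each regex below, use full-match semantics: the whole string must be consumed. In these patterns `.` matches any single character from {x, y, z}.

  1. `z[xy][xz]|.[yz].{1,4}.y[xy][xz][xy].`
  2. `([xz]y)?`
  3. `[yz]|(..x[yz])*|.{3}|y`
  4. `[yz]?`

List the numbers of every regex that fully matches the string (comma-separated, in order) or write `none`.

1

1 → match
2 → no match
3 → no match
4 → no match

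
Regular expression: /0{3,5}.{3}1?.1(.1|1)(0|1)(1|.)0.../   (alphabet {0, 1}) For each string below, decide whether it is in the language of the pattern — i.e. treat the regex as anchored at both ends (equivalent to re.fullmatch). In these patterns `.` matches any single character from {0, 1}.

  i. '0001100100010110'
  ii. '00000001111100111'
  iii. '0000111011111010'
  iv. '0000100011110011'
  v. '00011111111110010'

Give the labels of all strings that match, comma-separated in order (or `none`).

ii, iv, v

i → no match
ii → match
iii → no match
iv → match
v → match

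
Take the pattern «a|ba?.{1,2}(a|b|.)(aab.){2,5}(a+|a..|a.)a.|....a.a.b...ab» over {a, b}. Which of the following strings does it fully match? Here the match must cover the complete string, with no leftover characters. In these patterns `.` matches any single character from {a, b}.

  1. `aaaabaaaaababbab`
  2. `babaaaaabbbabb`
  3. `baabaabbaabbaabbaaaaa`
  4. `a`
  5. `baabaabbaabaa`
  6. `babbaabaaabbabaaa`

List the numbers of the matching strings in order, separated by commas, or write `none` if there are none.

1 → no match
2 → no match
3 → match
4. `a` → match
5 → no match
6 → match

3, 4, 6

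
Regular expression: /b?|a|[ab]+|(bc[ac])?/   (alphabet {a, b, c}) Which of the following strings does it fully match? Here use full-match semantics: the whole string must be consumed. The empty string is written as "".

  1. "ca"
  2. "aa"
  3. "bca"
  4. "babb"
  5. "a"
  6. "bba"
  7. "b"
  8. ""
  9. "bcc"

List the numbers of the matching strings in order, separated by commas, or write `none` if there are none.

2, 3, 4, 5, 6, 7, 8, 9

1 → no match
2 → match
3 → match
4 → match
5 → match
6 → match
7 → match
8 → match
9 → match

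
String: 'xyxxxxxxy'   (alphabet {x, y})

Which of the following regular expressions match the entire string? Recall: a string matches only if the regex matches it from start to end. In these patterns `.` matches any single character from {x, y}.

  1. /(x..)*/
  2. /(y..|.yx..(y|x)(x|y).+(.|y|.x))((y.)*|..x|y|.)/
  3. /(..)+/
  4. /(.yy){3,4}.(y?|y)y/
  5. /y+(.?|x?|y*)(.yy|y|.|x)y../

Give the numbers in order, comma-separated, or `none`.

1 → match
2 → match
3 → no match
4 → no match
5 → no match — must start with 'y'

1, 2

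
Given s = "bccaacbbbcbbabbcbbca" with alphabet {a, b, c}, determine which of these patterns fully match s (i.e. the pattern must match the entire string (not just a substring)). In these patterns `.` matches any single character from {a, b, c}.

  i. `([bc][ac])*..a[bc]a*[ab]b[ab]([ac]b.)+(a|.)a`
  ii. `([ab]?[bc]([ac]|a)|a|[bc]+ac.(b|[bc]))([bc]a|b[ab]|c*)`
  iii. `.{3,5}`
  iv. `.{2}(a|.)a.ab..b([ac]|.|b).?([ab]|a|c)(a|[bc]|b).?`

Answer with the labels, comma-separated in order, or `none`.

i

i → match
ii → no match
iii → no match
iv → no match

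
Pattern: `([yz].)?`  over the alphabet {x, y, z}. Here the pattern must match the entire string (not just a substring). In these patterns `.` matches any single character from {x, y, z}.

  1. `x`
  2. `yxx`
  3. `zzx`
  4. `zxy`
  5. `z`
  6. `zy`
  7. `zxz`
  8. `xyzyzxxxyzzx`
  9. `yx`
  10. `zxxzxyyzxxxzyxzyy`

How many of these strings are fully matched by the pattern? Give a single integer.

2

1. `x` → no match
2. `yxx` → no match
3. `zzx` → no match
4. `zxy` → no match
5. `z` → no match
6. `zy` → match
7. `zxz` → no match
8. `xyzyzxxxyzzx` → no match
9. `yx` → match
10 → no match
Total matched: 2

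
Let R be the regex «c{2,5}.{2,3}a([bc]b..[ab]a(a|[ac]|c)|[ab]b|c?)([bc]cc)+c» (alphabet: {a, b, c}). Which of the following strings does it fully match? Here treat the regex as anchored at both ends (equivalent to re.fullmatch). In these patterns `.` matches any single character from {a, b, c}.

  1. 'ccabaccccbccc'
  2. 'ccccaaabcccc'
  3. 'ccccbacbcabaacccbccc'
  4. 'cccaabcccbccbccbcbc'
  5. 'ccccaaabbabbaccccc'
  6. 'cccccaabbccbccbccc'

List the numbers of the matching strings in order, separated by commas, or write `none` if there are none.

1 → match
2 → match
3 → match
4 → no match — must end with 'ccc'
5 → match
6 → match

1, 2, 3, 5, 6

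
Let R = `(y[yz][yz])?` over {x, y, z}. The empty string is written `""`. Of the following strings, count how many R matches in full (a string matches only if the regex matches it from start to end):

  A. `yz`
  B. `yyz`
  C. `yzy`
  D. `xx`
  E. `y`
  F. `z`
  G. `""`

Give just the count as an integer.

A. `yz` → no match
B. `yyz` → match
C. `yzy` → match
D. `xx` → no match
E. `y` → no match
F. `z` → no match
G. `""` → match
Total matched: 3

3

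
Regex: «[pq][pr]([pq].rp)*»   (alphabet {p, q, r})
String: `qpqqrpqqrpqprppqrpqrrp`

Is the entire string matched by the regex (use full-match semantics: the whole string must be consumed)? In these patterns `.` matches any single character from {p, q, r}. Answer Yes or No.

Yes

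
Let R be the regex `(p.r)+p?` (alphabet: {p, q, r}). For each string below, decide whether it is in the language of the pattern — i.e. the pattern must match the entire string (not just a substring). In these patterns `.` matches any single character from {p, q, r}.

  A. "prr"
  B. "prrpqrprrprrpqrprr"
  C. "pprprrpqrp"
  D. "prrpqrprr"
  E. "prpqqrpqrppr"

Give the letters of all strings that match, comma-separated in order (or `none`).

A → match
B → match
C → match
D → match
E → no match

A, B, C, D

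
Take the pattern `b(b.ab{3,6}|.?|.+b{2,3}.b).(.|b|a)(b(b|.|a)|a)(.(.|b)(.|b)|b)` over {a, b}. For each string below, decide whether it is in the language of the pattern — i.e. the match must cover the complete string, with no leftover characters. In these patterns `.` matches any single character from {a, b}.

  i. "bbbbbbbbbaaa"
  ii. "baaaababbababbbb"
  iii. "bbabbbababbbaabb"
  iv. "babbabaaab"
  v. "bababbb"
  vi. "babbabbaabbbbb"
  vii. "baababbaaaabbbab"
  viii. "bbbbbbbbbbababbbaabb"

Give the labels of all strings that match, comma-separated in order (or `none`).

i → no match
ii → match
iii → no match
iv → match
v → match
vi → no match
vii → no match
viii → no match

ii, iv, v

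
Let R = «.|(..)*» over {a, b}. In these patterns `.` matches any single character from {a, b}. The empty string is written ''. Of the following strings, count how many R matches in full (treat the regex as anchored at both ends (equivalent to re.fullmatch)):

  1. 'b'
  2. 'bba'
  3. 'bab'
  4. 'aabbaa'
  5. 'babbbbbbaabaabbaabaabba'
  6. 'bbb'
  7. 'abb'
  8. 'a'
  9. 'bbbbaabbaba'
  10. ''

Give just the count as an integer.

1. 'b' → match
2. 'bba' → no match
3. 'bab' → no match
4. 'aabbaa' → match
5 → no match
6. 'bbb' → no match
7. 'abb' → no match
8. 'a' → match
9. 'bbbbaabbaba' → no match
10. '' → match
Total matched: 4

4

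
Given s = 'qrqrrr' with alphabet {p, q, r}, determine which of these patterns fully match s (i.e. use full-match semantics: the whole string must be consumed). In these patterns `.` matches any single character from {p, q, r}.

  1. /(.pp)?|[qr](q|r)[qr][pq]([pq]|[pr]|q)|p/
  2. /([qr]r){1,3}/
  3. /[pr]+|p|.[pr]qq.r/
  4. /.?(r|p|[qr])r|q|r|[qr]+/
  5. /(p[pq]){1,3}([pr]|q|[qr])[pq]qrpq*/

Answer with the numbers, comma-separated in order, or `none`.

2, 4

1 → no match
2 → match
3 → no match
4 → match
5 → no match — must start with 'p'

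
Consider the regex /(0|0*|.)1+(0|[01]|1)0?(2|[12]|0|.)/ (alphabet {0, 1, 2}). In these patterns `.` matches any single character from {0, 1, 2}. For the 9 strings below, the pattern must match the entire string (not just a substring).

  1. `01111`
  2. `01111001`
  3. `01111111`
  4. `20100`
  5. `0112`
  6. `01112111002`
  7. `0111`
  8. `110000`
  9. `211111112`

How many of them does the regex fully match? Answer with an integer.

1 → match
2 → match
3 → match
4 → no match
5 → match
6 → no match
7 → match
8 → no match
9 → match
Total matched: 6

6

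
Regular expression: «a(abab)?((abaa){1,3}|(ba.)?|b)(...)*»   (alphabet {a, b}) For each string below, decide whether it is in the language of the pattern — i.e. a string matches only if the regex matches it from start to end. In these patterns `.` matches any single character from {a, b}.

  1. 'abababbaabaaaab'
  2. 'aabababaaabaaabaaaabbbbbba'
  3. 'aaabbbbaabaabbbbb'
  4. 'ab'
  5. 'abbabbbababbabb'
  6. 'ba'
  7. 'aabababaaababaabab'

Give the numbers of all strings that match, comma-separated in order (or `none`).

1 → no match
2 → match
3 → no match
4 → match
5 → no match
6 → no match — must start with 'a'
7 → match

2, 4, 7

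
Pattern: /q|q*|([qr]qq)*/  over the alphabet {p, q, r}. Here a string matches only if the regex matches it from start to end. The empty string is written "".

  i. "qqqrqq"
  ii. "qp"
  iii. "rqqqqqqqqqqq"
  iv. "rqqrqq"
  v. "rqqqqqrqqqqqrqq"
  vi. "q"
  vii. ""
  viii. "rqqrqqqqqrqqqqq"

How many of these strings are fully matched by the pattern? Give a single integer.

7

i → match
ii → no match
iii → match
iv → match
v → match
vi → match
vii → match
viii → match
Total matched: 7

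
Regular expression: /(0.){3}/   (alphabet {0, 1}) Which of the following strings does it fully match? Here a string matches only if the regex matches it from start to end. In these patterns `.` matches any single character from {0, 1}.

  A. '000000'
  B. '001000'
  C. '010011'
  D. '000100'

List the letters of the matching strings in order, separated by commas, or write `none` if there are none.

A, D

A → match
B → no match
C → no match
D → match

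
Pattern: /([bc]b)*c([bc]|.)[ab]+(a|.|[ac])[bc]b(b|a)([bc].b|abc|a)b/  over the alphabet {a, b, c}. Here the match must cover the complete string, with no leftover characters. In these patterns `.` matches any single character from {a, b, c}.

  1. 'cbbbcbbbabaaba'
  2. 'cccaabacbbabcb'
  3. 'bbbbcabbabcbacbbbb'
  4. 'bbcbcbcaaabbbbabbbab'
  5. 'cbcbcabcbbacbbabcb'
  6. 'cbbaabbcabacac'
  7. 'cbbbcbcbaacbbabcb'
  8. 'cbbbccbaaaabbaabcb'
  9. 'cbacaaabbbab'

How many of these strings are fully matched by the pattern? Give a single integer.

3

1 → no match — must end with 'b'
2 → no match
3 → no match
4 → match
5 → no match
6 → no match — must end with 'b'
7 → match
8 → match
9 → no match
Total matched: 3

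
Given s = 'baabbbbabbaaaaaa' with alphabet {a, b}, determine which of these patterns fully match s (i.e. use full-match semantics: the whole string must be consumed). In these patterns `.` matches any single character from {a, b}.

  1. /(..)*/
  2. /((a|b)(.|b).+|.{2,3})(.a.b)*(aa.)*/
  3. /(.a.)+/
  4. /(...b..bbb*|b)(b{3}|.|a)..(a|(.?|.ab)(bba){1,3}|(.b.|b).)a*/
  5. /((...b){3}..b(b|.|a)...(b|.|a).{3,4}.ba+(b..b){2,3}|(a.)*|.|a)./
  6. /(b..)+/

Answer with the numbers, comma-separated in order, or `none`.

1 → match
2 → match
3 → no match
4 → match
5 → no match
6 → no match

1, 2, 4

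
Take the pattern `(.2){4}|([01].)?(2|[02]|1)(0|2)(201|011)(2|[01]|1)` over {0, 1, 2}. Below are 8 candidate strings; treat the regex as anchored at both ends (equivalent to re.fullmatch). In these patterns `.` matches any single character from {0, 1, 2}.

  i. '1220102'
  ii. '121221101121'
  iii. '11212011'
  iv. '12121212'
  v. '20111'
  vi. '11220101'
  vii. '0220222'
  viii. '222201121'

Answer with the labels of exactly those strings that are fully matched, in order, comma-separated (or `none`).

i → no match
ii → no match
iii → no match
iv → match
v → no match
vi → no match
vii → no match
viii → no match

iv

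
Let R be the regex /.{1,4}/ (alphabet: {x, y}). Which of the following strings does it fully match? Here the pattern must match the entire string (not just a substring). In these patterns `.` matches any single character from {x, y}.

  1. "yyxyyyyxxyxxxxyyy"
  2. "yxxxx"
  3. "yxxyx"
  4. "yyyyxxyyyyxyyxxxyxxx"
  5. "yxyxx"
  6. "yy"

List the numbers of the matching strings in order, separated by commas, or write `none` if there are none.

6

1 → no match
2. "yxxxx" → no match
3. "yxxyx" → no match
4 → no match
5. "yxyxx" → no match
6. "yy" → match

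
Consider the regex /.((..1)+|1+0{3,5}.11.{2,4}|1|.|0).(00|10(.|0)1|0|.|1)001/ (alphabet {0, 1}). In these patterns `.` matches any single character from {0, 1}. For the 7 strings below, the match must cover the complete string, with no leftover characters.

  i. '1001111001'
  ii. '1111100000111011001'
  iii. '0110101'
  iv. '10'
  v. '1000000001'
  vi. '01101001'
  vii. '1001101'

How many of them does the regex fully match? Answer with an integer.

i → no match
ii → match
iii → no match — must end with '001'
iv → no match — must end with '001'
v → no match
vi → no match
vii → no match — must end with '001'
Total matched: 1

1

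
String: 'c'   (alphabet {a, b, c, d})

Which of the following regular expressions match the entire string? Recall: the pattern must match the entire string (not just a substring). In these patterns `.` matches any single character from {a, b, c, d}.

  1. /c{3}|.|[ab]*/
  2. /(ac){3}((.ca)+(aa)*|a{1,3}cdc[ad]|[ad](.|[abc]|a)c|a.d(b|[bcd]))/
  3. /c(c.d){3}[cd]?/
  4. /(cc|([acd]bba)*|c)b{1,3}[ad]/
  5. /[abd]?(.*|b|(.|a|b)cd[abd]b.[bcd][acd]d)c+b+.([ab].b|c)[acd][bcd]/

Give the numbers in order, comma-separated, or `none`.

1 → match
2 → no match — must start with 'ac'
3 → no match — must start with 'cc'
4 → no match
5 → no match

1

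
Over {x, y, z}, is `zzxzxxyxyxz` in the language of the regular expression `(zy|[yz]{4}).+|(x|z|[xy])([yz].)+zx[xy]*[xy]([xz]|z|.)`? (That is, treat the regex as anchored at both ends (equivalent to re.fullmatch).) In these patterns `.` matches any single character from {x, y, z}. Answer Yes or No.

Yes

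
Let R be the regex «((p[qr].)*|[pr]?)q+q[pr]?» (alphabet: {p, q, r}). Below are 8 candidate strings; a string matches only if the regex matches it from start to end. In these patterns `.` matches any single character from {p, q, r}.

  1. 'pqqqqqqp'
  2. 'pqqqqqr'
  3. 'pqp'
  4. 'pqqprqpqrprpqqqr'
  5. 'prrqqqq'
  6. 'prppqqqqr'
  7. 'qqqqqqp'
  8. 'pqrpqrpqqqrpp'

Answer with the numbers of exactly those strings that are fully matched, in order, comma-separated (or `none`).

1, 2, 4, 5, 6, 7

1 → match
2 → match
3 → no match
4 → match
5 → match
6 → match
7 → match
8 → no match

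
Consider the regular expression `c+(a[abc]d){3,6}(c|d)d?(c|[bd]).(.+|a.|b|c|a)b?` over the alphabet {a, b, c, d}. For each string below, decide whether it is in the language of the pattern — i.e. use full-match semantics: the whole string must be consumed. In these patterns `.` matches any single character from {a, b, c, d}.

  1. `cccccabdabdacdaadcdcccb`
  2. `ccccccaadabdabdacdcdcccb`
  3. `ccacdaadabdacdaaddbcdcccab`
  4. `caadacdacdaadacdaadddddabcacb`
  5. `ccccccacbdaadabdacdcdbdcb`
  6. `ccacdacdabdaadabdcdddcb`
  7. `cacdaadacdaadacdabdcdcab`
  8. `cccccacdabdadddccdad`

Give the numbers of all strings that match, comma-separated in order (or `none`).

1, 2, 3, 4, 6, 7

1 → match
2 → match
3 → match
4 → match
5 → no match
6 → match
7 → match
8 → no match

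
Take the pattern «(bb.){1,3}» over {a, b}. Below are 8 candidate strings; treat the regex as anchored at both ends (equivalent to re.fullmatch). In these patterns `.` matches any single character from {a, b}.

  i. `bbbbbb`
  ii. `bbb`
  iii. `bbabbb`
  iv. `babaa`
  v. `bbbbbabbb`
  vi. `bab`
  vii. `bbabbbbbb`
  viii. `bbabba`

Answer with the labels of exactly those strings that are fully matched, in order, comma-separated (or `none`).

i, ii, iii, v, vii, viii

i. `bbbbbb` → match
ii. `bbb` → match
iii. `bbabbb` → match
iv. `babaa` → no match — must start with `bb`
v. `bbbbbabbb` → match
vi. `bab` → no match — must start with `bb`
vii. `bbabbbbbb` → match
viii. `bbabba` → match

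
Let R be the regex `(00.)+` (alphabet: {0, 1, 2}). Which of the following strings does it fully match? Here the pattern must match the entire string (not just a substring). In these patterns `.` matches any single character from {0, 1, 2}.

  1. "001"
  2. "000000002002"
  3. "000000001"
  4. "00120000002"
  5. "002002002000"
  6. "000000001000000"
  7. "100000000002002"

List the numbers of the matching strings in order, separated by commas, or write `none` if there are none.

1, 2, 3, 5, 6

1 → match
2 → match
3 → match
4 → no match
5 → match
6 → match
7 → no match — must start with "00"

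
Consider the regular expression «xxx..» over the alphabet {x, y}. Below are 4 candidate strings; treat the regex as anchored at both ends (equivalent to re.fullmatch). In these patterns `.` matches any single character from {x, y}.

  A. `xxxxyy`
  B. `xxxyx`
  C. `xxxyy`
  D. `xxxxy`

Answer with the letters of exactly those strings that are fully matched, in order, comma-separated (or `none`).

A → no match
B → match
C → match
D → match

B, C, D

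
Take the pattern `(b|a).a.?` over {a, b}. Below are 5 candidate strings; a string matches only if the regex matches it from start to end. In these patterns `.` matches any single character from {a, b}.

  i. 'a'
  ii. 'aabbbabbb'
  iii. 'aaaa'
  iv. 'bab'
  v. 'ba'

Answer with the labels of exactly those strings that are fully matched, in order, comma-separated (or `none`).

i. 'a' → no match
ii. 'aabbbabbb' → no match
iii. 'aaaa' → match
iv. 'bab' → no match
v. 'ba' → no match

iii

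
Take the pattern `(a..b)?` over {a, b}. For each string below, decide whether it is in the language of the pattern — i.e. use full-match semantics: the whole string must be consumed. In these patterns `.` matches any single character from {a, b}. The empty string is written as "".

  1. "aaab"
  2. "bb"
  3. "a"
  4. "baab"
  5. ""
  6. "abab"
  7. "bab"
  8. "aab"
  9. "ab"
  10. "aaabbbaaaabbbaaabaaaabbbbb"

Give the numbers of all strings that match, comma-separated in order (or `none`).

1. "aaab" → match
2. "bb" → no match
3. "a" → no match
4. "baab" → no match
5. "" → match
6. "abab" → match
7. "bab" → no match
8. "aab" → no match
9. "ab" → no match
10 → no match

1, 5, 6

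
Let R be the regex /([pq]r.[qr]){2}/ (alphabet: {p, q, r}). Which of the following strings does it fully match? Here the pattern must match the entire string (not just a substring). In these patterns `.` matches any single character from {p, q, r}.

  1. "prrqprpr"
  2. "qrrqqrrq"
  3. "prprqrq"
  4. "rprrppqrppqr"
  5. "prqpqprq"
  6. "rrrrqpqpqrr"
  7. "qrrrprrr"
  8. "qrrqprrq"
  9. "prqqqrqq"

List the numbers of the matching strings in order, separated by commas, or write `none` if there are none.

1, 2, 7, 8, 9

1 → match
2 → match
3 → no match
4 → no match
5 → no match
6 → no match
7 → match
8 → match
9 → match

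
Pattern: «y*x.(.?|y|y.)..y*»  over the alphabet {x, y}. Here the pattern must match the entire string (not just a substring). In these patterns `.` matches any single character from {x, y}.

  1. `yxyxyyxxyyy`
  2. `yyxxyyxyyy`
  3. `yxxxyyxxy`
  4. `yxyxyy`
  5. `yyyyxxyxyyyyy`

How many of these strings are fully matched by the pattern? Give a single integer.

1 → no match
2 → match
3 → no match
4 → match
5 → match
Total matched: 3

3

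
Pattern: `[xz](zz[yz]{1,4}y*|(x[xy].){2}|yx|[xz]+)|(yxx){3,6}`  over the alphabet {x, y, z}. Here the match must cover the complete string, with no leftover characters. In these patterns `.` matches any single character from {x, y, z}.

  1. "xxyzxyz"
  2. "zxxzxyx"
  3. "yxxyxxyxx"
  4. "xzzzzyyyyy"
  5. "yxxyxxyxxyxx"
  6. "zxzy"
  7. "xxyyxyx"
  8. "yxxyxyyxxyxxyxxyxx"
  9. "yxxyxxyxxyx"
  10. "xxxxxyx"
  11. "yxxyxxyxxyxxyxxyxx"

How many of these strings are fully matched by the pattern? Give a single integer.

8

1 → match
2 → match
3 → match
4 → match
5 → match
6 → no match
7 → match
8 → no match
9 → no match
10 → match
11 → match
Total matched: 8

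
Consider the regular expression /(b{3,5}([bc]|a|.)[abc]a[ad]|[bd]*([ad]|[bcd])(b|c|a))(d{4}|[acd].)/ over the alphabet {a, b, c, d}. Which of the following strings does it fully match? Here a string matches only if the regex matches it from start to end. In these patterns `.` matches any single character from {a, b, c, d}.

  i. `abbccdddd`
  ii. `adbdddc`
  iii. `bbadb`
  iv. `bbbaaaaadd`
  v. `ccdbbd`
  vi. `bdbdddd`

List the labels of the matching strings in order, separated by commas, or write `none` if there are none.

i. `abbccdddd` → no match
ii. `adbdddc` → no match
iii. `bbadb` → match
iv. `bbbaaaaadd` → no match
v. `ccdbbd` → no match
vi. `bdbdddd` → match

iii, vi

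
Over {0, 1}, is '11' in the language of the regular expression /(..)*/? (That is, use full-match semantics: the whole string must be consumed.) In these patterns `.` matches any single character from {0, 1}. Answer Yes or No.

Yes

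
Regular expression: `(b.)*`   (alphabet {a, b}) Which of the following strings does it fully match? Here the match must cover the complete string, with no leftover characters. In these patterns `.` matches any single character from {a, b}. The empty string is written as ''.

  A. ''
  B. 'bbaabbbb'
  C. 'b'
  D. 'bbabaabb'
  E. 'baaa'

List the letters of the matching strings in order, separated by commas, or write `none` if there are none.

A

A. '' → match
B. 'bbaabbbb' → no match
C. 'b' → no match
D. 'bbabaabb' → no match
E. 'baaa' → no match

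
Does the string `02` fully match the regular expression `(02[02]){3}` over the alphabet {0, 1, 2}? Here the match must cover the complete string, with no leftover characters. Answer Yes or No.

No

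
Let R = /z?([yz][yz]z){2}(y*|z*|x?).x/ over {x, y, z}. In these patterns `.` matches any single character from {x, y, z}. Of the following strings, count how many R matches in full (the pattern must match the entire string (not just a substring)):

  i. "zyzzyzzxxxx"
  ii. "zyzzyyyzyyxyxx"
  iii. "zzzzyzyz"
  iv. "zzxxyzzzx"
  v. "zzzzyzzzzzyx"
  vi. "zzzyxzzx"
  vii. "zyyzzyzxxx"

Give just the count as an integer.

2

i → no match
ii → no match
iii → no match — must end with "x"
iv → no match
v → match
vi → no match
vii → match
Total matched: 2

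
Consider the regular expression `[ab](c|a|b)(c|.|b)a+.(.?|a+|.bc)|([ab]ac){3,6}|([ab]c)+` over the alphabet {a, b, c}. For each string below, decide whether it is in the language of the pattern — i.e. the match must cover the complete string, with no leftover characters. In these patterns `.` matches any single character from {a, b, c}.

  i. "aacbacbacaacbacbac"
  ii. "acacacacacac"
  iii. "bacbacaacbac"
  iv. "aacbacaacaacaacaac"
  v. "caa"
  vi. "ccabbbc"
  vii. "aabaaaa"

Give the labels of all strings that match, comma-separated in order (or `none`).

i → match
ii. "acacacacacac" → match
iii. "bacbacaacbac" → match
iv → match
v. "caa" → no match
vi. "ccabbbc" → no match
vii. "aabaaaa" → match

i, ii, iii, iv, vii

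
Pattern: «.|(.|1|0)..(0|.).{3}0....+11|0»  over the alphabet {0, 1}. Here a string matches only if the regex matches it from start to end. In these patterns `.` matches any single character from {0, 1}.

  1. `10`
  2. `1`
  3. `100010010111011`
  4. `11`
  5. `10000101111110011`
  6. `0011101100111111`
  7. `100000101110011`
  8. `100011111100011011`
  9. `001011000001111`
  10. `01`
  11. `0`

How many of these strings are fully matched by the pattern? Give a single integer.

4

1 → no match
2 → match
3 → no match
4 → no match
5 → no match
6 → no match
7 → match
8 → no match
9 → match
10 → no match
11 → match
Total matched: 4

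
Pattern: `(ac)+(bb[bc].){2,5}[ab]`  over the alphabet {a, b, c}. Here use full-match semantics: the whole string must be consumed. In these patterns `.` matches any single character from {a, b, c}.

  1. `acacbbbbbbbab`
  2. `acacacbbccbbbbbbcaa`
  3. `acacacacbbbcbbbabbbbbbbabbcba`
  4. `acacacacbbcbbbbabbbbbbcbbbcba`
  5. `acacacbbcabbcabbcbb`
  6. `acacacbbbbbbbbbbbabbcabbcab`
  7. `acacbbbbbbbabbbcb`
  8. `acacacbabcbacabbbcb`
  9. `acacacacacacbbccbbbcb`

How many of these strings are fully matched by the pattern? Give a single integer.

1 → match
2 → match
3 → match
4 → match
5 → match
6 → match
7 → match
8 → no match
9 → match
Total matched: 8

8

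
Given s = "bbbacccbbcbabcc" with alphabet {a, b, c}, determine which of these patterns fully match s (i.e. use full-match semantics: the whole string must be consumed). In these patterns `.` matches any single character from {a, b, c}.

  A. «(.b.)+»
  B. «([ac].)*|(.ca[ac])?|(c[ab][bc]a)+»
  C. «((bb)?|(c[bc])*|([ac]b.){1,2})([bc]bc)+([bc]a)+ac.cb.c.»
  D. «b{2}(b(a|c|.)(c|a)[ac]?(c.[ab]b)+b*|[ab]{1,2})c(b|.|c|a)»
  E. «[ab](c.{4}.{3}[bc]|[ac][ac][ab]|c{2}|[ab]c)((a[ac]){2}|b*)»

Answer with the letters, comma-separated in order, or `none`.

D

A → no match
B → no match
C → no match
D → match
E → no match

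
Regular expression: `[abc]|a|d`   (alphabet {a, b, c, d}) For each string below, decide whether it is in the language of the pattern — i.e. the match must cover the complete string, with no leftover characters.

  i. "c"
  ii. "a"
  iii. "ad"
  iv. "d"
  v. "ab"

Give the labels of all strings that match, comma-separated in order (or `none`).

i, ii, iv

i → match
ii → match
iii → no match
iv → match
v → no match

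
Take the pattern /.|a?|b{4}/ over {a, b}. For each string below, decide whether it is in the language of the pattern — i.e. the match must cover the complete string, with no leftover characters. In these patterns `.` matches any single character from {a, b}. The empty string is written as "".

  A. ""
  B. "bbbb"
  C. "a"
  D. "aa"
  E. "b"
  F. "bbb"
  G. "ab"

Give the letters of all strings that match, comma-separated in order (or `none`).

A, B, C, E

A → match
B → match
C → match
D → no match
E → match
F → no match
G → no match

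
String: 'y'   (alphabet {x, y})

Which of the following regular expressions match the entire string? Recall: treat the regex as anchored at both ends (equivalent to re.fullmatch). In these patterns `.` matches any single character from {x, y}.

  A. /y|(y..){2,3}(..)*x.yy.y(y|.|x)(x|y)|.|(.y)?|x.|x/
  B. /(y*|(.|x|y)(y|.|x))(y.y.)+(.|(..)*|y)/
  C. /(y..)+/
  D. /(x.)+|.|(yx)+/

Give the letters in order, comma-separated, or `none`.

A → match
B → no match
C → no match
D → match

A, D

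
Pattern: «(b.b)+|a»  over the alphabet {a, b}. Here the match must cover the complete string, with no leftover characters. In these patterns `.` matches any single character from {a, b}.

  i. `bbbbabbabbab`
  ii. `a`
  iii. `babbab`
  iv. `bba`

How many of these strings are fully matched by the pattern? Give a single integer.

i → match
ii → match
iii → match
iv → no match
Total matched: 3

3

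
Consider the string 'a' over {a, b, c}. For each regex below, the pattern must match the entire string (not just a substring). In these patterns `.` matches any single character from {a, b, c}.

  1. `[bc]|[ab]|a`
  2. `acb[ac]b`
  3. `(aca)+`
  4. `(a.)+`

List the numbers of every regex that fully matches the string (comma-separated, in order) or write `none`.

1

1 → match
2 → no match — must start with 'acb'
3 → no match — must start with 'aca'
4 → no match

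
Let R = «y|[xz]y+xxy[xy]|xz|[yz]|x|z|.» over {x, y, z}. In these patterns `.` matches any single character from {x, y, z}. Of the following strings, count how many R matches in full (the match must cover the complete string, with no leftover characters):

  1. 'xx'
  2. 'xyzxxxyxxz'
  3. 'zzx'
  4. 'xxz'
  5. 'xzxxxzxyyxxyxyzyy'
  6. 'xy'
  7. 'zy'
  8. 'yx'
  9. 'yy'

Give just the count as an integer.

1 → no match
2 → no match
3 → no match
4 → no match
5 → no match
6 → no match
7 → no match
8 → no match
9 → no match
Total matched: 0

0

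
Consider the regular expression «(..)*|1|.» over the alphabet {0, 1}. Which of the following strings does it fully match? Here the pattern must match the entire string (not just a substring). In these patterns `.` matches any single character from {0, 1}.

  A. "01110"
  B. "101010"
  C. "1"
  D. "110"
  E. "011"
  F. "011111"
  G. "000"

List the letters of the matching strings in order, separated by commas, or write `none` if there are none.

B, C, F

A → no match
B → match
C → match
D → no match
E → no match
F → match
G → no match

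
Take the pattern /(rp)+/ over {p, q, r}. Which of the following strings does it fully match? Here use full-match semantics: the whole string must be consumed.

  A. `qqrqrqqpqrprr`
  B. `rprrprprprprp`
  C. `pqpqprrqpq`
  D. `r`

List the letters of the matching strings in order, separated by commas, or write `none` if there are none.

A → no match — must start with `rp`
B → no match
C → no match — must start with `rp`
D → no match — must start with `rp`

none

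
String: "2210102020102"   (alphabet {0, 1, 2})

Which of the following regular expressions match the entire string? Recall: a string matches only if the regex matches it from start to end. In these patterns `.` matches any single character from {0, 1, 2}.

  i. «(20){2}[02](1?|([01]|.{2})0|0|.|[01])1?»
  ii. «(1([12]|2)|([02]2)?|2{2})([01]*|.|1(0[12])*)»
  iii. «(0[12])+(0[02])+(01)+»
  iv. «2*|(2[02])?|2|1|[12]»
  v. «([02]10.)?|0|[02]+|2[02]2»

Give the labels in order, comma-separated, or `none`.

ii

i → no match — must start with "20"
ii → match
iii → no match — must start with "0"
iv → no match
v → no match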